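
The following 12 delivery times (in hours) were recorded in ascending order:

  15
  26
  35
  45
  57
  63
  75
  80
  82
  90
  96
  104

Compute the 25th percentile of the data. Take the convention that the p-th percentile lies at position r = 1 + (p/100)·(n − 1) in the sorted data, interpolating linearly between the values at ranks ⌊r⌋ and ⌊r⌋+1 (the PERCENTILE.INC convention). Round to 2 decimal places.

n = 12.
r = 1 + (25/100)·(12 − 1) = 1 + 2.75 = 3.75.
Rank 3 is 35 and rank 4 is 45.
Interpolate: 35 + 0.75·(45 − 35) = 35 + 0.75·10 = 42.5.

42.50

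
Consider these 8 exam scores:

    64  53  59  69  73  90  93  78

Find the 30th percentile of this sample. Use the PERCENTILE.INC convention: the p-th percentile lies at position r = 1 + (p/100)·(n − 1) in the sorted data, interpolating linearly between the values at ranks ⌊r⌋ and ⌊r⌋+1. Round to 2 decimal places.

Sorted: 53, 59, 64, 69, 73, 78, 90, 93.
n = 8.
r = 1 + (30/100)·(8 − 1) = 1 + 2.1 = 3.1.
Rank 3 is 64 and rank 4 is 69.
Interpolate: 64 + 0.1·(69 − 64) = 64 + 0.1·5 = 64.5.

64.50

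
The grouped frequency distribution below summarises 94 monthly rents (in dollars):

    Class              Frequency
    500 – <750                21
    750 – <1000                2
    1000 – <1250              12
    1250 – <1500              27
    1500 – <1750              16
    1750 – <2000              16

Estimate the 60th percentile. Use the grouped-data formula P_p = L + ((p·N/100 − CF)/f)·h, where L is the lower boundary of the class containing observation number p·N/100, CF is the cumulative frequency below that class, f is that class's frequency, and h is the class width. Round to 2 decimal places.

N = 94; target position k = 60/100 · 94 = 56.4.
Cumulative frequencies: 21, 23, 35, 62, 78, 94.
Observation 56.4 falls in the class 1250 – <1500.
L = 1250, CF = 35, f = 27, h = 250.
P60 = 1250 + ((56.4 − 35)/27)·250 = 1250 + 198.148 = 1448.15.

1448.15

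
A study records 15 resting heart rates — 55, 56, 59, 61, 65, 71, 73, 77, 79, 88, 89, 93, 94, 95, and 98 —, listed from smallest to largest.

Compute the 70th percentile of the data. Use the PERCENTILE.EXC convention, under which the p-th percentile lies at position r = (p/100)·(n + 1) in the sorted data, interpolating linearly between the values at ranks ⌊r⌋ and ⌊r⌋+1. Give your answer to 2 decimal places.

n = 15.
r = (70/100)·(15 + 1) = 11.2.
Rank 11 is 89 and rank 12 is 93.
Interpolate: 89 + 0.2·(93 − 89) = 89 + 0.2·4 = 89.8.

89.80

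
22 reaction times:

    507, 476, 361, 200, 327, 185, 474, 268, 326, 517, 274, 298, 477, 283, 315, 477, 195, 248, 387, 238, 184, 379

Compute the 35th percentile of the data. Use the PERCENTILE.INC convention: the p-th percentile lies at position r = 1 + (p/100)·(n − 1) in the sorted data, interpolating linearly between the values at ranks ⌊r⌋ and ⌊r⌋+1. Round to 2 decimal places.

Sorted: 184, 185, 195, 200, 238, 248, 268, 274, 283, 298, 315, 326, 327, 361, 379, 387, 474, 476, 477, 477, 507, 517.
n = 22.
r = 1 + (35/100)·(22 − 1) = 1 + 7.35 = 8.35.
Rank 8 is 274 and rank 9 is 283.
Interpolate: 274 + 0.35·(283 − 274) = 274 + 0.35·9 = 277.15.

277.15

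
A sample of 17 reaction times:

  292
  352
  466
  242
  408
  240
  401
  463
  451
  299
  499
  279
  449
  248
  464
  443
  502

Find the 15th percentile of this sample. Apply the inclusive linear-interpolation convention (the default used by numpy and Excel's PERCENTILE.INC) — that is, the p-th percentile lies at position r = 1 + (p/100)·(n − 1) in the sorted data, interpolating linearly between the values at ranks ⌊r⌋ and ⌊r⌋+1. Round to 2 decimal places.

260.40

Sorted: 240, 242, 248, 279, 292, 299, 352, 401, 408, 443, 449, 451, 463, 464, 466, 499, 502.
n = 17.
r = 1 + (15/100)·(17 − 1) = 1 + 2.4 = 3.4.
Rank 3 is 248 and rank 4 is 279.
Interpolate: 248 + 0.4·(279 − 248) = 248 + 0.4·31 = 260.4.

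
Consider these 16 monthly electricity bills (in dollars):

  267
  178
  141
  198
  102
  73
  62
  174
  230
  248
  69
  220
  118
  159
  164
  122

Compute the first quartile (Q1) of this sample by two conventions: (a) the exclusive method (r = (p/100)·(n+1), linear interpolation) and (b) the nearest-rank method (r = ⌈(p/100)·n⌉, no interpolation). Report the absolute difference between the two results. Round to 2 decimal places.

Sorted: 62, 69, 73, 102, 118, 122, 141, 159, 164, 174, 178, 198, 220, 230, 248, 267.
n = 16.
(a) r = 4.25; between ranks 4 (102) and 5 (118): 106.
(b) the nearest-rank method: rank 4 → 102.
|106 − 102| = 4.

4.00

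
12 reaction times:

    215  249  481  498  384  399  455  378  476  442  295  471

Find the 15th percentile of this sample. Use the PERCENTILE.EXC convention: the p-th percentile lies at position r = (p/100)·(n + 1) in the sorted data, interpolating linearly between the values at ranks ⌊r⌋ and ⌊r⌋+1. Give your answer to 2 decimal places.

247.30

Sorted: 215, 249, 295, 378, 384, 399, 442, 455, 471, 476, 481, 498.
n = 12.
r = (15/100)·(12 + 1) = 1.95.
Rank 1 is 215 and rank 2 is 249.
Interpolate: 215 + 0.95·(249 − 215) = 215 + 0.95·34 = 247.3.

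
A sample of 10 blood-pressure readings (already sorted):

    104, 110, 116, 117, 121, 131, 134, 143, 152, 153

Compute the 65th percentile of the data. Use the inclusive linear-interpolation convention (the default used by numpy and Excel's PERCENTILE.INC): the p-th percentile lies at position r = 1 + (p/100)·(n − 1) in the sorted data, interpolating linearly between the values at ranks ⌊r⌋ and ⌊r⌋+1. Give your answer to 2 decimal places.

n = 10.
r = 1 + (65/100)·(10 − 1) = 1 + 5.85 = 6.85.
Rank 6 is 131 and rank 7 is 134.
Interpolate: 131 + 0.85·(134 − 131) = 131 + 0.85·3 = 133.55.

133.55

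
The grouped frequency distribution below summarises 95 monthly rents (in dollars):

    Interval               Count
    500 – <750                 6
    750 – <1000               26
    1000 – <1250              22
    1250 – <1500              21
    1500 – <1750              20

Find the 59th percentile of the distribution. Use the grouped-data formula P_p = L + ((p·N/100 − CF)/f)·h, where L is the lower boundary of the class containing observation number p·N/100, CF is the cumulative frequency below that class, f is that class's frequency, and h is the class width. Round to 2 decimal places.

N = 95; target position k = 59/100 · 95 = 56.05.
Cumulative frequencies: 6, 32, 54, 75, 95.
Observation 56.05 falls in the class 1250 – <1500.
L = 1250, CF = 54, f = 21, h = 250.
P59 = 1250 + ((56.05 − 54)/21)·250 = 1250 + 24.4048 = 1274.4.

1274.40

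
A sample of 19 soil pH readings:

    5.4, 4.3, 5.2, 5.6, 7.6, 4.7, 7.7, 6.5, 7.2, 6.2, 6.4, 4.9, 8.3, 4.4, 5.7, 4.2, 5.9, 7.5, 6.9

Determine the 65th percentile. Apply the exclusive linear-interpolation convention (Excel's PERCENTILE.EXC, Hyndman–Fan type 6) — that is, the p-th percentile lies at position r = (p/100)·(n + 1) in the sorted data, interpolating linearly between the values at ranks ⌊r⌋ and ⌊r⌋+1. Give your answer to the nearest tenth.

Sorted: 4.2, 4.3, 4.4, 4.7, 4.9, 5.2, 5.4, 5.6, 5.7, 5.9, 6.2, 6.4, 6.5, 6.9, 7.2, 7.5, 7.6, 7.7, 8.3.
n = 19.
r = (65/100)·(19 + 1) = 13.
r is an integer, so P65 is the value at rank 13: 6.5.

6.5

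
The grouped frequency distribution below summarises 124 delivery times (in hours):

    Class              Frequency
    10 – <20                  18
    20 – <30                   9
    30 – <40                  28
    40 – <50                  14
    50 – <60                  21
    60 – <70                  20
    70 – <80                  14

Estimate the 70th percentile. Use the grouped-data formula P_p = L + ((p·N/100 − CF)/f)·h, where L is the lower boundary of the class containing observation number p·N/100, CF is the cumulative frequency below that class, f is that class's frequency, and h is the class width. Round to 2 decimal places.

58.48

N = 124; target position k = 70/100 · 124 = 86.8.
Cumulative frequencies: 18, 27, 55, 69, 90, 110, 124.
Observation 86.8 falls in the class 50 – <60.
L = 50, CF = 69, f = 21, h = 10.
P70 = 50 + ((86.8 − 69)/21)·10 = 50 + 8.47619 = 58.4762.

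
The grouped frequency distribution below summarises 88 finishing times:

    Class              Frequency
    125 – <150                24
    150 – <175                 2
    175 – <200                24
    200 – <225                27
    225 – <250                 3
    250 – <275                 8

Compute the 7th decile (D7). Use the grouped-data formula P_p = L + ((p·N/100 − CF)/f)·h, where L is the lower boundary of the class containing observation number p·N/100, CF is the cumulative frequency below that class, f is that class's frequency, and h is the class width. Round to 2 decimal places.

N = 88; target position k = 70/100 · 88 = 61.6.
Cumulative frequencies: 24, 26, 50, 77, 80, 88.
Observation 61.6 falls in the class 200 – <225.
L = 200, CF = 50, f = 27, h = 25.
P70 = 200 + ((61.6 − 50)/27)·25 = 200 + 10.7407 = 210.741.

210.74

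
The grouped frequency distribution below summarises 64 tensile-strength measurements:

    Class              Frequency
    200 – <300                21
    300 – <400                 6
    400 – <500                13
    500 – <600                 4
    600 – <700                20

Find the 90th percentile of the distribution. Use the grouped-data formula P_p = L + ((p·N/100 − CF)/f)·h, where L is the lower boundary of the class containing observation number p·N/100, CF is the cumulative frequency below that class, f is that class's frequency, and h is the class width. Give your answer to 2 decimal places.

N = 64; target position k = 90/100 · 64 = 57.6.
Cumulative frequencies: 21, 27, 40, 44, 64.
Observation 57.6 falls in the class 600 – <700.
L = 600, CF = 44, f = 20, h = 100.
P90 = 600 + ((57.6 − 44)/20)·100 = 600 + 68 = 668.

668.00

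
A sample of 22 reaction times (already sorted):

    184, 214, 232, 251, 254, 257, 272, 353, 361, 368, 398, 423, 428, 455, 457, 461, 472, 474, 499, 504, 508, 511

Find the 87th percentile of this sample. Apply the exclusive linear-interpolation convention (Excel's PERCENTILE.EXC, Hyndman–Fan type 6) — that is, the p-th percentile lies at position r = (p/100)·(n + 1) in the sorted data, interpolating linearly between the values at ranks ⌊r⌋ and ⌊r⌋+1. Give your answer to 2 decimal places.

504.04

n = 22.
r = (87/100)·(22 + 1) = 20.01.
Rank 20 is 504 and rank 21 is 508.
Interpolate: 504 + 0.01·(508 − 504) = 504 + 0.01·4 = 504.04.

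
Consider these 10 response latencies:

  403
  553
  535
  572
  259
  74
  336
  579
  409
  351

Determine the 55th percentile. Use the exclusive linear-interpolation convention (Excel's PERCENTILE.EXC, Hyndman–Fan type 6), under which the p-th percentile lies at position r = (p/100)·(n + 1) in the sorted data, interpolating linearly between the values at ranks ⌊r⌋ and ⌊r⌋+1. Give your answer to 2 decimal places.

Sorted: 74, 259, 336, 351, 403, 409, 535, 553, 572, 579.
n = 10.
r = (55/100)·(10 + 1) = 6.05.
Rank 6 is 409 and rank 7 is 535.
Interpolate: 409 + 0.05·(535 − 409) = 409 + 0.05·126 = 415.3.

415.30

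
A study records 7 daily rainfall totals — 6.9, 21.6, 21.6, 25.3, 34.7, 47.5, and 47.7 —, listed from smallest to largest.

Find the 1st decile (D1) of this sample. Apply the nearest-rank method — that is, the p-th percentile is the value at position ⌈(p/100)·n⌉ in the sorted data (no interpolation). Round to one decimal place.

n = 7.
Position = ⌈10/100 · 7⌉ = ⌈0.7⌉ = 1.
The value at rank 1 is 6.9.

6.9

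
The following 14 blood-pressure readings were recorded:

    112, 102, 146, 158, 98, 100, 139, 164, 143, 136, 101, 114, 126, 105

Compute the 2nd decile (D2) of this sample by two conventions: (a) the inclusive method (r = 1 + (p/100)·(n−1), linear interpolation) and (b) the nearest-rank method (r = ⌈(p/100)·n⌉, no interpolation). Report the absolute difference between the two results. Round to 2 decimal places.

0.60

Sorted: 98, 100, 101, 102, 105, 112, 114, 126, 136, 139, 143, 146, 158, 164.
n = 14.
(a) r = 3.6; between ranks 3 (101) and 4 (102): 101.6.
(b) the nearest-rank method: rank 3 → 101.
|101.6 − 101| = 0.6.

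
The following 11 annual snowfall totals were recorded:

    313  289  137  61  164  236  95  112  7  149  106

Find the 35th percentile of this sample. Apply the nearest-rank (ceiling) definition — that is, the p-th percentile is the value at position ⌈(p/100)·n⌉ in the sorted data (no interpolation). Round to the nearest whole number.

Sorted: 7, 61, 95, 106, 112, 137, 149, 164, 236, 289, 313.
n = 11.
Position = ⌈35/100 · 11⌉ = ⌈3.85⌉ = 4.
The value at rank 4 is 106.

106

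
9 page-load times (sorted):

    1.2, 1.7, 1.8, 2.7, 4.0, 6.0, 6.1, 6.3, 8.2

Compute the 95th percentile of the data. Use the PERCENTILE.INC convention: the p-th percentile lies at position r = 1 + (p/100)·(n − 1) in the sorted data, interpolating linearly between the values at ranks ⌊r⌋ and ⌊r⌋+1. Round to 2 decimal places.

7.44

n = 9.
r = 1 + (95/100)·(9 − 1) = 1 + 7.6 = 8.6.
Rank 8 is 6.3 and rank 9 is 8.2.
Interpolate: 6.3 + 0.6·(8.2 − 6.3) = 6.3 + 0.6·1.9 = 7.44.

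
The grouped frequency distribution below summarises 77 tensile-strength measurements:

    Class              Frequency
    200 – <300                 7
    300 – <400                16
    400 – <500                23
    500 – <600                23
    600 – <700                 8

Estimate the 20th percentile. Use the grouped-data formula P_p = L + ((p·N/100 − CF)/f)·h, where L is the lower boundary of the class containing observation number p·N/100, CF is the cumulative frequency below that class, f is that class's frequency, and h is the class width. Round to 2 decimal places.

352.50

N = 77; target position k = 20/100 · 77 = 15.4.
Cumulative frequencies: 7, 23, 46, 69, 77.
Observation 15.4 falls in the class 300 – <400.
L = 300, CF = 7, f = 16, h = 100.
P20 = 300 + ((15.4 − 7)/16)·100 = 300 + 52.5 = 352.5.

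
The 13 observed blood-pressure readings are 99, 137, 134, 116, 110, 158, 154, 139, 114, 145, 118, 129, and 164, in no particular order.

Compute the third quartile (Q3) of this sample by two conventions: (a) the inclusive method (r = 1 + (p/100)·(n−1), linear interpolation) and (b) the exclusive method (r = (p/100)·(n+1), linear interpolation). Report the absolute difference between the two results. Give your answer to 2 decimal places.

Sorted: 99, 110, 114, 116, 118, 129, 134, 137, 139, 145, 154, 158, 164.
n = 13.
(a) r = 10 → value at rank 10 = 145.
(b) r = 10.5; between ranks 10 (145) and 11 (154): 149.5.
|145 − 149.5| = 4.5.

4.50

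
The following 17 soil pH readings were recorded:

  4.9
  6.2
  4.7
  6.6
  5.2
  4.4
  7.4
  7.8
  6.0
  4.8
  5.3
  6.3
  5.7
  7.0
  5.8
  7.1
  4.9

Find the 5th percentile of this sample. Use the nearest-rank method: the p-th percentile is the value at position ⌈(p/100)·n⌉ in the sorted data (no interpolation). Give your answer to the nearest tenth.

Sorted: 4.4, 4.7, 4.8, 4.9, 4.9, 5.2, 5.3, 5.7, 5.8, 6.0, 6.2, 6.3, 6.6, 7.0, 7.1, 7.4, 7.8.
n = 17.
Position = ⌈5/100 · 17⌉ = ⌈0.85⌉ = 1.
The value at rank 1 is 4.4.

4.4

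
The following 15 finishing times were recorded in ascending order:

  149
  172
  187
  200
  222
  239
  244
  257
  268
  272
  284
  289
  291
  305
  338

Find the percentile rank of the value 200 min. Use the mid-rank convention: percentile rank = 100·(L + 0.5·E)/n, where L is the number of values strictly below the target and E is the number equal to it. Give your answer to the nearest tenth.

23.3

Count below 200: L = 3; count equal: E = 1; n = 15.
Percentile rank = 100·(3 + 0.5·1)/15 = 100·3.5/15 = 23.33.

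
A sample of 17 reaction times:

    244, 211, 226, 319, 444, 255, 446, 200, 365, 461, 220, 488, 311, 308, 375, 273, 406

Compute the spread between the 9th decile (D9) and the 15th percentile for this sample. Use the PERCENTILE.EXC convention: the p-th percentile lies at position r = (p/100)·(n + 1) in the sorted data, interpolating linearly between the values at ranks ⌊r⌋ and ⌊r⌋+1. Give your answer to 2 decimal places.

Sorted: 200, 211, 220, 226, 244, 255, 273, 308, 311, 319, 365, 375, 406, 444, 446, 461, 488.
n = 17.
P15: r = 2.7; ranks 2–3 are 211, 220; interpolating gives 217.3.
P90: r = 16.2; ranks 16–17 are 461, 488; interpolating gives 466.4.
Difference: 466.4 − 217.3 = 249.1.

249.10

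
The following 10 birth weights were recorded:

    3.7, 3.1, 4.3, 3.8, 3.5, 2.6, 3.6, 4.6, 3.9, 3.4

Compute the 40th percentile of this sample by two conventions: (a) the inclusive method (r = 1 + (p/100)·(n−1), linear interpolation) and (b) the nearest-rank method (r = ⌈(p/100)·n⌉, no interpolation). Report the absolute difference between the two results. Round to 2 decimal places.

0.06

Sorted: 2.6, 3.1, 3.4, 3.5, 3.6, 3.7, 3.8, 3.9, 4.3, 4.6.
n = 10.
(a) r = 4.6; between ranks 4 (3.5) and 5 (3.6): 3.56.
(b) the nearest-rank method: rank 4 → 3.5.
|3.56 − 3.5| = 0.06.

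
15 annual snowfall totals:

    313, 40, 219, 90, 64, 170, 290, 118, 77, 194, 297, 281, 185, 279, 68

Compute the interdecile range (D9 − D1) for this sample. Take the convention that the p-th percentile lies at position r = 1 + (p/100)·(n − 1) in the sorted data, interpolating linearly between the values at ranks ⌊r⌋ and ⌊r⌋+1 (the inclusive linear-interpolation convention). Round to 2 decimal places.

Sorted: 40, 64, 68, 77, 90, 118, 170, 185, 194, 219, 279, 281, 290, 297, 313.
n = 15.
P10: r = 2.4; ranks 2–3 are 64, 68; interpolating gives 65.6.
P90: r = 13.6; ranks 13–14 are 290, 297; interpolating gives 294.2.
Difference: 294.2 − 65.6 = 228.6.

228.60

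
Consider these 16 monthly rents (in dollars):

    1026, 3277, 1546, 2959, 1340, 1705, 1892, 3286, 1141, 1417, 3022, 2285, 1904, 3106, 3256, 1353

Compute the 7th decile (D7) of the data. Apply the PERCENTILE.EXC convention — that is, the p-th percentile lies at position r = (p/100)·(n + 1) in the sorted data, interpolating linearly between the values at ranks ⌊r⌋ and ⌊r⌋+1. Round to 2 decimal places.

3015.70

Sorted: 1026, 1141, 1340, 1353, 1417, 1546, 1705, 1892, 1904, 2285, 2959, 3022, 3106, 3256, 3277, 3286.
n = 16.
r = (70/100)·(16 + 1) = 11.9.
Rank 11 is 2959 and rank 12 is 3022.
Interpolate: 2959 + 0.9·(3022 − 2959) = 2959 + 0.9·63 = 3015.7.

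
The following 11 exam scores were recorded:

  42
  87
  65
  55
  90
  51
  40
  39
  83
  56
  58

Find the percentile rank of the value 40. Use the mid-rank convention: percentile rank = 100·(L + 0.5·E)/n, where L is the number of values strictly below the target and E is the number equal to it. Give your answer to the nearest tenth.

Sorted: 39, 40, 42, 51, 55, 56, 58, 65, 83, 87, 90.
Count below 40: L = 1; count equal: E = 1; n = 11.
Percentile rank = 100·(1 + 0.5·1)/11 = 100·1.5/11 = 13.64.

13.6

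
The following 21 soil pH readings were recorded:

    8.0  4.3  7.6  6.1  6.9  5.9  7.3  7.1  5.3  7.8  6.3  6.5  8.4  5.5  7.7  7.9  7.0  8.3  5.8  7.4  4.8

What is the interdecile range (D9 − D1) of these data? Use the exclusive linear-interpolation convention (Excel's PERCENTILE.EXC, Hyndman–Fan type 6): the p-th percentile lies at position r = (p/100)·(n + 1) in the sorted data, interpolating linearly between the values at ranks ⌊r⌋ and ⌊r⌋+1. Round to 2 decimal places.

3.34

Sorted: 4.3, 4.8, 5.3, 5.5, 5.8, 5.9, 6.1, 6.3, 6.5, 6.9, 7.0, 7.1, 7.3, 7.4, 7.6, 7.7, 7.8, 7.9, 8.0, 8.3, 8.4.
n = 21.
P10: r = 2.2; ranks 2–3 are 4.8, 5.3; interpolating gives 4.9.
P90: r = 19.8; ranks 19–20 are 8.0, 8.3; interpolating gives 8.24.
Difference: 8.24 − 4.9 = 3.34.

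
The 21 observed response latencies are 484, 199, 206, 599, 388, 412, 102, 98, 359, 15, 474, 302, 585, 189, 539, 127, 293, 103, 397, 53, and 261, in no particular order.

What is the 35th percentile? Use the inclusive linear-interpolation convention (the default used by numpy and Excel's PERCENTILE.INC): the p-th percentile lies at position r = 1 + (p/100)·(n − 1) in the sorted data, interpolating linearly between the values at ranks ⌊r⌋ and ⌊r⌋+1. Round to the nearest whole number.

Sorted: 15, 53, 98, 102, 103, 127, 189, 199, 206, 261, 293, 302, 359, 388, 397, 412, 474, 484, 539, 585, 599.
n = 21.
r = 1 + (35/100)·(21 − 1) = 1 + 7 = 8.
r is an integer, so P35 is the value at rank 8: 199.

199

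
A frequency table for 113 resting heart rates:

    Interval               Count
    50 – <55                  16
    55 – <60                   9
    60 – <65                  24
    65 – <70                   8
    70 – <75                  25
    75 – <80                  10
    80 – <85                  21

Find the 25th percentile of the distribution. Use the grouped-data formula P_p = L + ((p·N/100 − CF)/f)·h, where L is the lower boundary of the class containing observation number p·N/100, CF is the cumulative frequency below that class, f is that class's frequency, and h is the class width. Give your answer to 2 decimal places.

60.68

N = 113; target position k = 25/100 · 113 = 28.25.
Cumulative frequencies: 16, 25, 49, 57, 82, 92, 113.
Observation 28.25 falls in the class 60 – <65.
L = 60, CF = 25, f = 24, h = 5.
P25 = 60 + ((28.25 − 25)/24)·5 = 60 + 0.677083 = 60.6771.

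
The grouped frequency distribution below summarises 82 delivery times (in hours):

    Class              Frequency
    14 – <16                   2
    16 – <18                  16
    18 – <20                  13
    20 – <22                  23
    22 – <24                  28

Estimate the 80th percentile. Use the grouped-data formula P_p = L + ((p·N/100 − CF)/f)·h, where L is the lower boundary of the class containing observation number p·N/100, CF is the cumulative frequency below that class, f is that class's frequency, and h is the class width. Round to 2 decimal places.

N = 82; target position k = 80/100 · 82 = 65.6.
Cumulative frequencies: 2, 18, 31, 54, 82.
Observation 65.6 falls in the class 22 – <24.
L = 22, CF = 54, f = 28, h = 2.
P80 = 22 + ((65.6 − 54)/28)·2 = 22 + 0.828571 = 22.8286.

22.83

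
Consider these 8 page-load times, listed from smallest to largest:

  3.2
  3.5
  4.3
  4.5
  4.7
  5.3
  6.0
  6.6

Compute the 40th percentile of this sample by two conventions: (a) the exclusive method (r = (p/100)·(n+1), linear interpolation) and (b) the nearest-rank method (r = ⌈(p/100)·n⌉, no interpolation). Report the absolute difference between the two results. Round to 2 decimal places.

n = 8.
(a) r = 3.6; between ranks 3 (4.3) and 4 (4.5): 4.42.
(b) the nearest-rank method: rank 4 → 4.5.
|4.42 − 4.5| = 0.08.

0.08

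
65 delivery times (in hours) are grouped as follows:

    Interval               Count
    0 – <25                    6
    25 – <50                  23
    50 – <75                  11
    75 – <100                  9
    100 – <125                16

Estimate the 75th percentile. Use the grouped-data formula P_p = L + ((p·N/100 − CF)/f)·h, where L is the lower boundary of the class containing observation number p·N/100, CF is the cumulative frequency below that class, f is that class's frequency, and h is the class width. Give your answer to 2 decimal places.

N = 65; target position k = 75/100 · 65 = 48.75.
Cumulative frequencies: 6, 29, 40, 49, 65.
Observation 48.75 falls in the class 75 – <100.
L = 75, CF = 40, f = 9, h = 25.
P75 = 75 + ((48.75 − 40)/9)·25 = 75 + 24.3056 = 99.3056.

99.31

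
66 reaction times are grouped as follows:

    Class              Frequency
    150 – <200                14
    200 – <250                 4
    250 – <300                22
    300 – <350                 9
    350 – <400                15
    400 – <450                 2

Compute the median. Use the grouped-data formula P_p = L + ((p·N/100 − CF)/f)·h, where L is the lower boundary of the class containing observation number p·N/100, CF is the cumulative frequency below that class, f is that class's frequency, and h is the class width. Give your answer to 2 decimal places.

284.09

N = 66; target position k = 50/100 · 66 = 33.
Cumulative frequencies: 14, 18, 40, 49, 64, 66.
Observation 33 falls in the class 250 – <300.
L = 250, CF = 18, f = 22, h = 50.
P50 = 250 + ((33 − 18)/22)·50 = 250 + 34.0909 = 284.091.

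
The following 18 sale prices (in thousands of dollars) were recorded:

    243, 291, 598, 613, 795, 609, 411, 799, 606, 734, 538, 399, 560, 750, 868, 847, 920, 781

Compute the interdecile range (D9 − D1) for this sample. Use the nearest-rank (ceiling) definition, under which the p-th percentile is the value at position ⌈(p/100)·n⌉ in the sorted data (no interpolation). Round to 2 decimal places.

577.00

Sorted: 243, 291, 399, 411, 538, 560, 598, 606, 609, 613, 734, 750, 781, 795, 799, 847, 868, 920.
n = 18.
P10: rank ⌈10/100·18⌉ = 2 → 291.
P90: rank ⌈90/100·18⌉ = 17 → 868.
Difference: 868 − 291 = 577.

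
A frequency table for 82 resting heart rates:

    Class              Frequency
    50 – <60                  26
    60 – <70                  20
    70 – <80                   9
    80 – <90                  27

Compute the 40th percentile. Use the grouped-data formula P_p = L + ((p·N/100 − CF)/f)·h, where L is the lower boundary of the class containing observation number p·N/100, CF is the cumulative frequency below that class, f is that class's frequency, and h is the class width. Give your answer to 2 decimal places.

N = 82; target position k = 40/100 · 82 = 32.8.
Cumulative frequencies: 26, 46, 55, 82.
Observation 32.8 falls in the class 60 – <70.
L = 60, CF = 26, f = 20, h = 10.
P40 = 60 + ((32.8 − 26)/20)·10 = 60 + 3.4 = 63.4.

63.40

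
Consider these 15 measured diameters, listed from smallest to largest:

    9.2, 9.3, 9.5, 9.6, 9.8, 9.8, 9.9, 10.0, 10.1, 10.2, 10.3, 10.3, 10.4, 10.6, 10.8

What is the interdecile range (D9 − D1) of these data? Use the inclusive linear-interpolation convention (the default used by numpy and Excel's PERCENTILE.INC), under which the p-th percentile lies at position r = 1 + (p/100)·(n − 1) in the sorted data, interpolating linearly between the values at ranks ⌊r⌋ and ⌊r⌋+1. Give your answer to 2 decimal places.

1.14

n = 15.
P10: r = 2.4; ranks 2–3 are 9.3, 9.5; interpolating gives 9.38.
P90: r = 13.6; ranks 13–14 are 10.4, 10.6; interpolating gives 10.52.
Difference: 10.52 − 9.38 = 1.14.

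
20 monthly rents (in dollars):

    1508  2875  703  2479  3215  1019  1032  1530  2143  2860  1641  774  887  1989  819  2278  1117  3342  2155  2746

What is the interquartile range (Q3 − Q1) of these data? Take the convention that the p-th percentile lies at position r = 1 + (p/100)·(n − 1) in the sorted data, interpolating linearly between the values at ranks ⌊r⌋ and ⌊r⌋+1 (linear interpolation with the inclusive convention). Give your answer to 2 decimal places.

Sorted: 703, 774, 819, 887, 1019, 1032, 1117, 1508, 1530, 1641, 1989, 2143, 2155, 2278, 2479, 2746, 2860, 2875, 3215, 3342.
n = 20.
P25: r = 5.75; ranks 5–6 are 1019, 1032; interpolating gives 1028.75.
P75: r = 15.25; ranks 15–16 are 2479, 2746; interpolating gives 2545.75.
Difference: 2545.75 − 1028.75 = 1517.

1517.00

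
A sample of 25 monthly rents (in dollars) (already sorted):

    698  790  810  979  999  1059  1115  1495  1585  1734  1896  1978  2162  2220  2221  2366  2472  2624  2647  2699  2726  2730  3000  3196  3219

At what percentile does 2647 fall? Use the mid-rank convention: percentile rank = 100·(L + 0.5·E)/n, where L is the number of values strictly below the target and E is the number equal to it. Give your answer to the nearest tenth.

Count below 2647: L = 18; count equal: E = 1; n = 25.
Percentile rank = 100·(18 + 0.5·1)/25 = 100·18.5/25 = 74.

74.0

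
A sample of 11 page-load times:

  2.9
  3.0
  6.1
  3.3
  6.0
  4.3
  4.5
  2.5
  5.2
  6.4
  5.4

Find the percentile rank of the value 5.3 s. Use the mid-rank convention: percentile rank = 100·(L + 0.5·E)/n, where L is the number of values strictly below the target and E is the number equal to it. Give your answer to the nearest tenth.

Sorted: 2.5, 2.9, 3.0, 3.3, 4.3, 4.5, 5.2, 5.4, 6.0, 6.1, 6.4.
Count below 5.3: L = 7; count equal: E = 0; n = 11.
Percentile rank = 100·(7 + 0.5·0)/11 = 100·7/11 = 63.64.

63.6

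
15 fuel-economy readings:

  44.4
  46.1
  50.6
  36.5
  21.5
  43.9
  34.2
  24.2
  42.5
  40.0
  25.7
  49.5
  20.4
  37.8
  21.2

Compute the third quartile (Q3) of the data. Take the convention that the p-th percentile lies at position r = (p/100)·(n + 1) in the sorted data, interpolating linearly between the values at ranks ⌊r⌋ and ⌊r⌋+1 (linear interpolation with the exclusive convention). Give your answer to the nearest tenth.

Sorted: 20.4, 21.2, 21.5, 24.2, 25.7, 34.2, 36.5, 37.8, 40.0, 42.5, 43.9, 44.4, 46.1, 49.5, 50.6.
n = 15.
r = (75/100)·(15 + 1) = 12.
r is an integer, so P75 is the value at rank 12: 44.4.

44.4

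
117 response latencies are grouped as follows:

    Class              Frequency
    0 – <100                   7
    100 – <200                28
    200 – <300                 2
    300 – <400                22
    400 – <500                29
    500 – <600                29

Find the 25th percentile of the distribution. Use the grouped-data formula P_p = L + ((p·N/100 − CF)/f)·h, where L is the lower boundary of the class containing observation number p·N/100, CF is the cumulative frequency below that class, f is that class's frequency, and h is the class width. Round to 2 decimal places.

N = 117; target position k = 25/100 · 117 = 29.25.
Cumulative frequencies: 7, 35, 37, 59, 88, 117.
Observation 29.25 falls in the class 100 – <200.
L = 100, CF = 7, f = 28, h = 100.
P25 = 100 + ((29.25 − 7)/28)·100 = 100 + 79.4643 = 179.464.

179.46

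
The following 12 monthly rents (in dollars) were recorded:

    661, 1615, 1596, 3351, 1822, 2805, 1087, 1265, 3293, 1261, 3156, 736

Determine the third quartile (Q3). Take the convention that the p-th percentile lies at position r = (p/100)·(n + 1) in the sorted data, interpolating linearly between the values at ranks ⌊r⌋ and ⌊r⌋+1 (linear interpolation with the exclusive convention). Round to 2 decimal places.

Sorted: 661, 736, 1087, 1261, 1265, 1596, 1615, 1822, 2805, 3156, 3293, 3351.
n = 12.
r = (75/100)·(12 + 1) = 9.75.
Rank 9 is 2805 and rank 10 is 3156.
Interpolate: 2805 + 0.75·(3156 − 2805) = 2805 + 0.75·351 = 3068.25.

3068.25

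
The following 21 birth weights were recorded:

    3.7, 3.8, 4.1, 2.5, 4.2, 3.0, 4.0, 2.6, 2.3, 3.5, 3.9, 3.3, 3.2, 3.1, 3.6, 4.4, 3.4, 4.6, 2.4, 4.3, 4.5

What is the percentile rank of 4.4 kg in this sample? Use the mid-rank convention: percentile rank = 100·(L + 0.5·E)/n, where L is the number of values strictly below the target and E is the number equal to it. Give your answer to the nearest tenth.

Sorted: 2.3, 2.4, 2.5, 2.6, 3.0, 3.1, 3.2, 3.3, 3.4, 3.5, 3.6, 3.7, 3.8, 3.9, 4.0, 4.1, 4.2, 4.3, 4.4, 4.5, 4.6.
Count below 4.4: L = 18; count equal: E = 1; n = 21.
Percentile rank = 100·(18 + 0.5·1)/21 = 100·18.5/21 = 88.1.

88.1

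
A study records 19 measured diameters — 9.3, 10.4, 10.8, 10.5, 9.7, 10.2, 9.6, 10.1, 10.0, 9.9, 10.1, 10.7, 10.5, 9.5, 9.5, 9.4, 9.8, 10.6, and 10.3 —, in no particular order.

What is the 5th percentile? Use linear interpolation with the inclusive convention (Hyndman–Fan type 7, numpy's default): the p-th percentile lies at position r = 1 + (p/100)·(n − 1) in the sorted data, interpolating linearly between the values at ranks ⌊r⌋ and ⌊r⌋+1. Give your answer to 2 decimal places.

Sorted: 9.3, 9.4, 9.5, 9.5, 9.6, 9.7, 9.8, 9.9, 10.0, 10.1, 10.1, 10.2, 10.3, 10.4, 10.5, 10.5, 10.6, 10.7, 10.8.
n = 19.
r = 1 + (5/100)·(19 − 1) = 1 + 0.9 = 1.9.
Rank 1 is 9.3 and rank 2 is 9.4.
Interpolate: 9.3 + 0.9·(9.4 − 9.3) = 9.3 + 0.9·0.1 = 9.39.

9.39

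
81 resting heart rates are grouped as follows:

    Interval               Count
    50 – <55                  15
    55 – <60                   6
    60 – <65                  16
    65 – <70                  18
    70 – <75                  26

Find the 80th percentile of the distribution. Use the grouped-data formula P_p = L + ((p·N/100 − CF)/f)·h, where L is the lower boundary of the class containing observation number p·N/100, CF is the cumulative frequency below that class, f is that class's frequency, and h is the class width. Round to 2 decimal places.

71.88

N = 81; target position k = 80/100 · 81 = 64.8.
Cumulative frequencies: 15, 21, 37, 55, 81.
Observation 64.8 falls in the class 70 – <75.
L = 70, CF = 55, f = 26, h = 5.
P80 = 70 + ((64.8 − 55)/26)·5 = 70 + 1.88462 = 71.8846.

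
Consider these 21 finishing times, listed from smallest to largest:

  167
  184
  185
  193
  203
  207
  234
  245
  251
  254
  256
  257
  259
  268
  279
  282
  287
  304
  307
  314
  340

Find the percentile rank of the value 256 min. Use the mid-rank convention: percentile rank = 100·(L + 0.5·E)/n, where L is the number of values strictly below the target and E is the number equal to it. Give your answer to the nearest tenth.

50.0

Count below 256: L = 10; count equal: E = 1; n = 21.
Percentile rank = 100·(10 + 0.5·1)/21 = 100·10.5/21 = 50.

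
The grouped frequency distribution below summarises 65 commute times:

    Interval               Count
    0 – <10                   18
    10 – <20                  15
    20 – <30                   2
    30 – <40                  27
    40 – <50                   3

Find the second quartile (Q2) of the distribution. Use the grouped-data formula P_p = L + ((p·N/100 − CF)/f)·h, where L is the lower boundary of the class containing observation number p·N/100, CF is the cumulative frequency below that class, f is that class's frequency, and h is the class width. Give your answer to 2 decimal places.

19.67

N = 65; target position k = 50/100 · 65 = 32.5.
Cumulative frequencies: 18, 33, 35, 62, 65.
Observation 32.5 falls in the class 10 – <20.
L = 10, CF = 18, f = 15, h = 10.
P50 = 10 + ((32.5 − 18)/15)·10 = 10 + 9.66667 = 19.6667.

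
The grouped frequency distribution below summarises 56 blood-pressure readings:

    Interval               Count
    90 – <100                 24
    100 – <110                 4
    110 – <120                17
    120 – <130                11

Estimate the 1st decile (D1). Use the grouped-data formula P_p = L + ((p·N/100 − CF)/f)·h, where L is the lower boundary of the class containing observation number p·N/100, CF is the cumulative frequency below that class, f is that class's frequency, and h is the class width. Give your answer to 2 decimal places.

N = 56; target position k = 10/100 · 56 = 5.6.
Cumulative frequencies: 24, 28, 45, 56.
Observation 5.6 falls in the class 90 – <100.
L = 90, CF = 0, f = 24, h = 10.
P10 = 90 + ((5.6 − 0)/24)·10 = 90 + 2.33333 = 92.3333.

92.33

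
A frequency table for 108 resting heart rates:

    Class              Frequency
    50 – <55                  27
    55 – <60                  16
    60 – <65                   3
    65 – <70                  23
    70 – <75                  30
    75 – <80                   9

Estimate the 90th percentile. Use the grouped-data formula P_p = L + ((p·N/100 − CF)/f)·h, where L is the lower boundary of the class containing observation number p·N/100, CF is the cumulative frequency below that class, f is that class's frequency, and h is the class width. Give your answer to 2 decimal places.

N = 108; target position k = 90/100 · 108 = 97.2.
Cumulative frequencies: 27, 43, 46, 69, 99, 108.
Observation 97.2 falls in the class 70 – <75.
L = 70, CF = 69, f = 30, h = 5.
P90 = 70 + ((97.2 − 69)/30)·5 = 70 + 4.7 = 74.7.

74.70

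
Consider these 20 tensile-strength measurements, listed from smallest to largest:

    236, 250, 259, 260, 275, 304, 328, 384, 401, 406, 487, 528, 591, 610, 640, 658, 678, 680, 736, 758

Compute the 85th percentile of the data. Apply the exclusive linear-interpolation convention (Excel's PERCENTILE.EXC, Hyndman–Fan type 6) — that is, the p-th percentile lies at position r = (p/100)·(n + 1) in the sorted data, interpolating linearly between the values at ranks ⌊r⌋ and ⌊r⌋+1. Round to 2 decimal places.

n = 20.
r = (85/100)·(20 + 1) = 17.85.
Rank 17 is 678 and rank 18 is 680.
Interpolate: 678 + 0.85·(680 − 678) = 678 + 0.85·2 = 679.7.

679.70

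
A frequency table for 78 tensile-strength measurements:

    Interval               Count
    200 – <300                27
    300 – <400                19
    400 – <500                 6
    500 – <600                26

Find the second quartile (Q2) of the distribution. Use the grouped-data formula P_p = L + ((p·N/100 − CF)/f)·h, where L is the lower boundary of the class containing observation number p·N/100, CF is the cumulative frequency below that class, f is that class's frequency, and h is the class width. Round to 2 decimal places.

363.16

N = 78; target position k = 50/100 · 78 = 39.
Cumulative frequencies: 27, 46, 52, 78.
Observation 39 falls in the class 300 – <400.
L = 300, CF = 27, f = 19, h = 100.
P50 = 300 + ((39 − 27)/19)·100 = 300 + 63.1579 = 363.158.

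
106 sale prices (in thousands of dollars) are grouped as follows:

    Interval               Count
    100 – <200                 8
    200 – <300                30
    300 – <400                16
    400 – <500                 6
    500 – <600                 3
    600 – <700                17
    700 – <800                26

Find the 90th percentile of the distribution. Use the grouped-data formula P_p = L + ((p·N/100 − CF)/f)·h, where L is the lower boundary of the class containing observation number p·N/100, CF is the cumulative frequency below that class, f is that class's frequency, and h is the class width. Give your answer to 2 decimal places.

759.23

N = 106; target position k = 90/100 · 106 = 95.4.
Cumulative frequencies: 8, 38, 54, 60, 63, 80, 106.
Observation 95.4 falls in the class 700 – <800.
L = 700, CF = 80, f = 26, h = 100.
P90 = 700 + ((95.4 − 80)/26)·100 = 700 + 59.2308 = 759.231.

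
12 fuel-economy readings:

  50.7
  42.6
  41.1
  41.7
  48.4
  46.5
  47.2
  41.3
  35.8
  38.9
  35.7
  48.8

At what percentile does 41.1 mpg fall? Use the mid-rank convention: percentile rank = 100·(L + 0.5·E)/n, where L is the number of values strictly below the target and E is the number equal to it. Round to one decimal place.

29.2

Sorted: 35.7, 35.8, 38.9, 41.1, 41.3, 41.7, 42.6, 46.5, 47.2, 48.4, 48.8, 50.7.
Count below 41.1: L = 3; count equal: E = 1; n = 12.
Percentile rank = 100·(3 + 0.5·1)/12 = 100·3.5/12 = 29.17.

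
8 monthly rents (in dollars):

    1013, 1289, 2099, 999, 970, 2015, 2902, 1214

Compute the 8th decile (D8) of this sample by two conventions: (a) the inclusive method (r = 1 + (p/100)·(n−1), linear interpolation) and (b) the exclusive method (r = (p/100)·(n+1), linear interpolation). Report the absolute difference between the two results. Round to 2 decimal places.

194.20

Sorted: 970, 999, 1013, 1214, 1289, 2015, 2099, 2902.
n = 8.
(a) r = 6.6; between ranks 6 (2015) and 7 (2099): 2065.4.
(b) r = 7.2; between ranks 7 (2099) and 8 (2902): 2259.6.
|2065.4 − 2259.6| = 194.2.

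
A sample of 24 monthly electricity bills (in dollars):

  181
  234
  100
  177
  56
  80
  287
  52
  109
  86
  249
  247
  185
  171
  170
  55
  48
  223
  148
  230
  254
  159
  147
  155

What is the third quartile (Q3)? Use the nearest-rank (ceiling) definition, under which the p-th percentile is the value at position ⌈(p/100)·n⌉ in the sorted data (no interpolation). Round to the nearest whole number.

Sorted: 48, 52, 55, 56, 80, 86, 100, 109, 147, 148, 155, 159, 170, 171, 177, 181, 185, 223, 230, 234, 247, 249, 254, 287.
n = 24.
Position = ⌈75/100 · 24⌉ = ⌈18⌉ = 18.
The value at rank 18 is 223.

223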